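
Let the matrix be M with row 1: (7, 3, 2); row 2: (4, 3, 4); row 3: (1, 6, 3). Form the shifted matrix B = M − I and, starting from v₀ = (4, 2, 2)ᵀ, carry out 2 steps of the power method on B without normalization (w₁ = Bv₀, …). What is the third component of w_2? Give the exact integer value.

B = M − I has rows (6, 3, 2); (4, 2, 4); (1, 6, 2)
w1 = Bv₀ = (6·4 + 3·2 + 2·2; 4·4 + 2·2 + 4·2; 1·4 + 6·2 + 2·2) = (34, 28, 20)
w2 = Bw1 = (6·34 + 3·28 + 2·20; 4·34 + 2·28 + 4·20; 1·34 + 6·28 + 2·20) = (328, 272, 242)
Requested component of w2: 242

242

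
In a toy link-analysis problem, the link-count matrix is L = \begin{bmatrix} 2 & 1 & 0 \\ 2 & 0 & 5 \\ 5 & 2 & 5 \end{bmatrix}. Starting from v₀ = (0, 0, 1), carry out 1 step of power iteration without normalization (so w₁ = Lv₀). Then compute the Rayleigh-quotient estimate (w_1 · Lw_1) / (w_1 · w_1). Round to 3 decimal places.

w1 = Lv₀ = (0, 5, 5)
Lw1 = (5, 25, 35)
w1·Lw1 = 0·5 + 5·25 + 5·35 = 300; w1·w1 = 0·0 + 5·5 + 5·5 = 50
λ ≈ 300/50 = 6.000

λ ≈ 6.000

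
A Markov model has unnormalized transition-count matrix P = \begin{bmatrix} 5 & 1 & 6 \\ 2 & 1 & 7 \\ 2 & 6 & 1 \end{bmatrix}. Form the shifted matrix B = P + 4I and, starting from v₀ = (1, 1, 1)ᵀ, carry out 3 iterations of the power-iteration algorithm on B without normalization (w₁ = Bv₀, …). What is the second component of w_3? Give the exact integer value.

B = P + 4I has rows (9, 1, 6); (2, 5, 7); (2, 6, 5)
w1 = Bv₀ = (16, 14, 13)
w2 = Bw1 = (236, 193, 181)
w3 = Bw2 = (3403, 2704, 2535)
Requested component of w3: 2704

2704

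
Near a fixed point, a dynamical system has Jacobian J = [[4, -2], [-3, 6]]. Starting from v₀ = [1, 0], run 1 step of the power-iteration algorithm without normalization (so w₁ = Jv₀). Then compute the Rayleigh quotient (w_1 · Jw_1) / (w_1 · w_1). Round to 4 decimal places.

w1 = Jv₀ = (4, -3)
Jw1 = (22, -30)
w1·Jw1 = 4·22 + (-3)·(-30) = 178; w1·w1 = 4·4 + (-3)·(-3) = 25
λ ≈ 178/25 = 7.1200

λ ≈ 7.1200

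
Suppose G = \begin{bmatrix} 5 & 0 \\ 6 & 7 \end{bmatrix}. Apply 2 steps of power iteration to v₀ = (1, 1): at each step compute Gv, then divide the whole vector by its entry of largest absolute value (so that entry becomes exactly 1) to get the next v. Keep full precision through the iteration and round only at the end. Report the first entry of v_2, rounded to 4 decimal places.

0.2066

Gv0 = (5.00000, 13.00000); divide by 13.00000 → v1 = (0.38462, 1.00000)
Gv1 = (1.92308, 9.30769); divide by 9.30769 → v2 = (0.20661, 1.00000)
Requested entry of v2: 25/121 = 0.2066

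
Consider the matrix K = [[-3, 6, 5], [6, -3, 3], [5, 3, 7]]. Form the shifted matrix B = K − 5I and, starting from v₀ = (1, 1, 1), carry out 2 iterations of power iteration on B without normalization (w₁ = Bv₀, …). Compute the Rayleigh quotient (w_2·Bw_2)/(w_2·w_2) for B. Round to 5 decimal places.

μ ≈ 4.55654

B = K − 5I has rows (-8, 6, 5); (6, -8, 3); (5, 3, 2)
w1 = Bv₀ = ((-8)·1 + 6·1 + 5·1; 6·1 + (-8)·1 + 3·1; 5·1 + 3·1 + 2·1) = (3, 1, 10)
w2 = Bw1 = ((-8)·3 + 6·1 + 5·10; 6·3 + (-8)·1 + 3·10; 5·3 + 3·1 + 2·10) = (32, 40, 38)
Bw2 = (174, -14, 356)
w2·Bw2 = 18536; w2·w2 = 4068; μ ≈ 18536/4068 = 4.55654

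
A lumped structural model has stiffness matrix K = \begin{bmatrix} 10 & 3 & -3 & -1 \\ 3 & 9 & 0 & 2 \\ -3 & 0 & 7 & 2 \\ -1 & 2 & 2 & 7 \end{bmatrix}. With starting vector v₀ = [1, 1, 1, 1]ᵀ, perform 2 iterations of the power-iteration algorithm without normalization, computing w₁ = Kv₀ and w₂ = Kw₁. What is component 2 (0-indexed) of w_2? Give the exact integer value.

w1 = Kv₀ = (10·1 + 3·1 + (-3)·1 + (-1)·1; 3·1 + 9·1 + 0·1 + 2·1; (-3)·1 + 0·1 + 7·1 + 2·1; (-1)·1 + 2·1 + 2·1 + 7·1) = (9, 14, 6, 10)
w2 = Kw1 = (10·9 + 3·14 + (-3)·6 + (-1)·10; 3·9 + 9·14 + 0·6 + 2·10; (-3)·9 + 0·14 + 7·6 + 2·10; (-1)·9 + 2·14 + 2·6 + 7·10) = (104, 173, 35, 101)
The requested component of w2 is 35.

35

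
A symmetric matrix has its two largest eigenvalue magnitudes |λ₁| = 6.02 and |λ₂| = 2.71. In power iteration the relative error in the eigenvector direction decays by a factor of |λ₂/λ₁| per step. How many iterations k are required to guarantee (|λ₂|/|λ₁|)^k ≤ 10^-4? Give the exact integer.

12

|λ₂/λ₁| = 2.71/6.02 = 0.45017
Need k ≥ ln(10^-4) / ln(0.45017) = -9.2103 / -0.7981 ≈ 11.540
Smallest integer k satisfying the bound: 12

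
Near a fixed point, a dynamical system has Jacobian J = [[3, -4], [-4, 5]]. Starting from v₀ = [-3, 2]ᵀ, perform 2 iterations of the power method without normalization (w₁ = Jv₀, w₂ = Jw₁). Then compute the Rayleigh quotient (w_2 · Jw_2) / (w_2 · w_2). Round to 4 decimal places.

w1 = Jv₀ = (-17, 22)
w2 = Jw1 = (-139, 178)
Jw2 = (-1129, 1446)
w2·Jw2 = (-139)·(-1129) + 178·1446 = 414319; w2·w2 = (-139)·(-139) + 178·178 = 51005
λ ≈ 414319/51005 = 8.1231

8.1231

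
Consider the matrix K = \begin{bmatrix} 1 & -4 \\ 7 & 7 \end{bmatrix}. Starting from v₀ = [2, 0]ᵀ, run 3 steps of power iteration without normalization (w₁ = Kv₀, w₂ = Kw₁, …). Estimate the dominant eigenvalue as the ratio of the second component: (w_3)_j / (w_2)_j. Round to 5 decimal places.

w1 = Kv₀ = (1·2 + (-4)·0; 7·2 + 7·0) = (2, 14)
w2 = Kw1 = (1·2 + (-4)·14; 7·2 + 7·14) = (-54, 112)
w3 = Kw2 = (-502, 406)
Ratio at component: 406 / 112 = 3.62500

3.62500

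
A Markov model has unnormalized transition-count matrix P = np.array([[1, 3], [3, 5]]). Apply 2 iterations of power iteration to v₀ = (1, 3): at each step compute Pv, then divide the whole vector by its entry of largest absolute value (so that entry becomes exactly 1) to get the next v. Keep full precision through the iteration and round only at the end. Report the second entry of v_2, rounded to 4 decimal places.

Pv0 = (10.00000, 18.00000); divide by 18.00000 → v1 = (0.55556, 1.00000)
Pv1 = (3.55556, 6.66667); divide by 6.66667 → v2 = (0.53333, 1.00000)
Requested entry of v2: 120/120 = 1.0000

1.0000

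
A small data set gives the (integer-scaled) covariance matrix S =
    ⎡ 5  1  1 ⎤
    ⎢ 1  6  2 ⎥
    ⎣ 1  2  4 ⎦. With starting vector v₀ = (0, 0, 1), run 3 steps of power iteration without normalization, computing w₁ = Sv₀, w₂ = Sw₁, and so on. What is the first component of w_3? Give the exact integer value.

97

w1 = Sv₀ = (1, 2, 4)
w2 = Sw1 = (11, 21, 21)
w3 = Sw2 = (97, 179, 137)
The requested component of w3 is 97.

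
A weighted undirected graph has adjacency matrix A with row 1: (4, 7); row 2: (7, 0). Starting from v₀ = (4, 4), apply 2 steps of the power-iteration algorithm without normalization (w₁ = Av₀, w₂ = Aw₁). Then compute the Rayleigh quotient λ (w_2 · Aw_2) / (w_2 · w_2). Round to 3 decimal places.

w1 = Av₀ = (4·4 + 7·4; 7·4 + 0·4) = (44, 28)
w2 = Aw1 = (4·44 + 7·28; 7·44 + 0·28) = (372, 308)
Aw2 = (3644, 2604)
w2·Aw2 = 372·3644 + 308·2604 = 2157600; w2·w2 = 372·372 + 308·308 = 233248
λ ≈ 2157600/233248 = 9.250

λ ≈ 9.250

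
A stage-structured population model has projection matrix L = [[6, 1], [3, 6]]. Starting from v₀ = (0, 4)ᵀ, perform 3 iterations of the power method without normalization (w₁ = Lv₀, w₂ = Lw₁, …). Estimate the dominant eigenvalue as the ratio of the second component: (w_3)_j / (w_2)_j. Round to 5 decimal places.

λ ≈ 6.92308

w1 = Lv₀ = (6·0 + 1·4; 3·0 + 6·4) = (4, 24)
w2 = Lw1 = (6·4 + 1·24; 3·4 + 6·24) = (48, 156)
w3 = Lw2 = (444, 1080)
Ratio at component: 1080 / 156 = 6.92308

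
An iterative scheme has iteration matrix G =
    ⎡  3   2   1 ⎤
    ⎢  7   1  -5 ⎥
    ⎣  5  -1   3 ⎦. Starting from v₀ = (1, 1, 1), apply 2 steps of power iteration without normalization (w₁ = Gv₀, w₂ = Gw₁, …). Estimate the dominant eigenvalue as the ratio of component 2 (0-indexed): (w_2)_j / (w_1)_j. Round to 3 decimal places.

w1 = Gv₀ = (6, 3, 7)
w2 = Gw1 = (31, 10, 48)
Ratio at component: 48 / 7 = 6.857

6.857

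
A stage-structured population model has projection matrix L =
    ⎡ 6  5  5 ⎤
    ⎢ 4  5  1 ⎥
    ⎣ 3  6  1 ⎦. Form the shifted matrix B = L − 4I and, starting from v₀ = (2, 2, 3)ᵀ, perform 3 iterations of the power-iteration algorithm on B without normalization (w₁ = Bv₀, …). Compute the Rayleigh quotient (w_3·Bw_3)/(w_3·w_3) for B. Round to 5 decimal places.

8.02267

B = L − 4I has rows (2, 5, 5); (4, 1, 1); (3, 6, -3)
w1 = Bv₀ = (2·2 + 5·2 + 5·3; 4·2 + 1·2 + 1·3; 3·2 + 6·2 + (-3)·3) = (29, 13, 9)
w2 = Bw1 = (2·29 + 5·13 + 5·9; 4·29 + 1·13 + 1·9; 3·29 + 6·13 + (-3)·9) = (168, 138, 138)
w3 = Bw2 = (1716, 948, 918)
Bw3 = (12762, 8730, 8082)
w3·Bw3 = 37594908; w3·w3 = 4686084; μ ≈ 37594908/4686084 = 8.02267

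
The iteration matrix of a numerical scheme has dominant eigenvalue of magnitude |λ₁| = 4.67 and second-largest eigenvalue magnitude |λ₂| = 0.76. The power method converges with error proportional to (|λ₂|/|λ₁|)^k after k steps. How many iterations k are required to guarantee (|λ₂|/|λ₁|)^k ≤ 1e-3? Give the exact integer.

4

|λ₂/λ₁| = 0.76/4.67 = 0.16274
Need k ≥ ln(1e-3) / ln(0.16274) = -6.9078 / -1.8156 ≈ 3.805
Smallest integer k satisfying the bound: 4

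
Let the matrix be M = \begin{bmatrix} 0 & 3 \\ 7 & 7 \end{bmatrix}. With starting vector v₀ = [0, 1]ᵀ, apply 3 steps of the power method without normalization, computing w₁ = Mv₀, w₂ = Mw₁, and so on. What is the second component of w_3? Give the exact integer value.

637

w1 = Mv₀ = (0·0 + 3·1; 7·0 + 7·1) = (3, 7)
w2 = Mw1 = (0·3 + 3·7; 7·3 + 7·7) = (21, 70)
w3 = Mw2 = (210, 637)
The requested component of w3 is 637.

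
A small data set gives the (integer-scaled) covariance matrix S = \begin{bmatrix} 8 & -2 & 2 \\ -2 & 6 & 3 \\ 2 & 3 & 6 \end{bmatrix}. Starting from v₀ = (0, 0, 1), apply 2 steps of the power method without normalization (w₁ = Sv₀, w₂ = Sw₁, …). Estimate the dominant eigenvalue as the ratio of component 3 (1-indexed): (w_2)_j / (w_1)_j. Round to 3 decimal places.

w1 = Sv₀ = (8·0 + (-2)·0 + 2·1; (-2)·0 + 6·0 + 3·1; 2·0 + 3·0 + 6·1) = (2, 3, 6)
w2 = Sw1 = (8·2 + (-2)·3 + 2·6; (-2)·2 + 6·3 + 3·6; 2·2 + 3·3 + 6·6) = (22, 32, 49)
Ratio at component: 49 / 6 = 8.167

8.167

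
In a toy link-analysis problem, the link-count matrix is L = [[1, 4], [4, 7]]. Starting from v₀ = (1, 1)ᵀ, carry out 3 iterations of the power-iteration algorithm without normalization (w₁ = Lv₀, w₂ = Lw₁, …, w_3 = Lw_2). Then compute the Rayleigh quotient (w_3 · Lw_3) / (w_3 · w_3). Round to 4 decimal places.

w1 = Lv₀ = (1·1 + 4·1; 4·1 + 7·1) = (5, 11)
w2 = Lw1 = (1·5 + 4·11; 4·5 + 7·11) = (49, 97)
w3 = Lw2 = (437, 875)
Lw3 = (3937, 7873)
w3·Lw3 = 437·3937 + 875·7873 = 8609344; w3·w3 = 437·437 + 875·875 = 956594
λ ≈ 8609344/956594 = 9.0000

9.0000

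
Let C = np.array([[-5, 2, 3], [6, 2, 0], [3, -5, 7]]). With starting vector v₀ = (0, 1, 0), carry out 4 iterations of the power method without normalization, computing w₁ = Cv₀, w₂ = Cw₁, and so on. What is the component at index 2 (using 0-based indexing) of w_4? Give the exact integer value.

-2382

w1 = Cv₀ = ((-5)·0 + 2·1 + 3·0; 6·0 + 2·1 + 0·0; 3·0 + (-5)·1 + 7·0) = (2, 2, -5)
w2 = Cw1 = ((-5)·2 + 2·2 + 3·(-5); 6·2 + 2·2 + 0·(-5); 3·2 + (-5)·2 + 7·(-5)) = (-21, 16, -39)
w3 = Cw2 = (20, -94, -416)
w4 = Cw3 = (-1536, -68, -2382)
The requested component of w4 is -2382.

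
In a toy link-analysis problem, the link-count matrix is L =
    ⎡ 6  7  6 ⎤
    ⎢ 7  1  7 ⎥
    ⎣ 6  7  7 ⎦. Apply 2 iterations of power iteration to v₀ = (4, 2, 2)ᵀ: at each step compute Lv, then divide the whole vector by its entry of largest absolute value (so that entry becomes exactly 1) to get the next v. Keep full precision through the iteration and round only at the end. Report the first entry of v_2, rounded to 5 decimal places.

0.94650

Lv0 = (50.000000, 44.000000, 52.000000); divide by 52.000000 → v1 = (0.961538, 0.846154, 1.000000)
Lv1 = (17.692308, 14.576923, 18.692308); divide by 18.692308 → v2 = (0.946502, 0.779835, 1.000000)
Requested entry of v2: 920/972 = 0.94650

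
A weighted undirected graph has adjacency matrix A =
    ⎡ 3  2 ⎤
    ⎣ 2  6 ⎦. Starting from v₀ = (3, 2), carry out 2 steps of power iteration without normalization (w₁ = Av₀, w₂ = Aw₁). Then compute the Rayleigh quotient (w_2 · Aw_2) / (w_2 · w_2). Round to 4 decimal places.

6.9891

w1 = Av₀ = (3·3 + 2·2; 2·3 + 6·2) = (13, 18)
w2 = Aw1 = (3·13 + 2·18; 2·13 + 6·18) = (75, 134)
Aw2 = (493, 954)
w2·Aw2 = 75·493 + 134·954 = 164811; w2·w2 = 75·75 + 134·134 = 23581
λ ≈ 164811/23581 = 6.9891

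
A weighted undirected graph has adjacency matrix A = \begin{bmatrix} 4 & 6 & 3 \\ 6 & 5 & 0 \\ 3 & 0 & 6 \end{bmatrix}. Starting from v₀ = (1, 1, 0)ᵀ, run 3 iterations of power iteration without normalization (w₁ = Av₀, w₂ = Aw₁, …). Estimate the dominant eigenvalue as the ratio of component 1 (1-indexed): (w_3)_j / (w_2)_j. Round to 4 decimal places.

w1 = Av₀ = (10, 11, 3)
w2 = Aw1 = (115, 115, 48)
w3 = Aw2 = (1294, 1265, 633)
Ratio at component: 1294 / 115 = 11.2522

11.2522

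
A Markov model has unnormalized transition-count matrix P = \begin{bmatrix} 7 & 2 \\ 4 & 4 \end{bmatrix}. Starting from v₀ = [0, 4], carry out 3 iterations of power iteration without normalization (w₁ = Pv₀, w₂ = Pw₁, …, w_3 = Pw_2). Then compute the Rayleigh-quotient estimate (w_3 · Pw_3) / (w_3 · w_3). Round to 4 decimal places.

λ ≈ 8.6266

w1 = Pv₀ = (7·0 + 2·4; 4·0 + 4·4) = (8, 16)
w2 = Pw1 = (7·8 + 2·16; 4·8 + 4·16) = (88, 96)
w3 = Pw2 = (808, 736)
Pw3 = (7128, 6176)
w3·Pw3 = 808·7128 + 736·6176 = 10304960; w3·w3 = 808·808 + 736·736 = 1194560
λ ≈ 10304960/1194560 = 8.6266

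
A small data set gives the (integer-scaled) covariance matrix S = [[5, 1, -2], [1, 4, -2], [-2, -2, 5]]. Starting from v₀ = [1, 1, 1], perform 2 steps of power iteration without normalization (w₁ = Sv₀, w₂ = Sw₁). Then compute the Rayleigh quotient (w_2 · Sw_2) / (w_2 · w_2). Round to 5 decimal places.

7.30084

w1 = Sv₀ = (5·1 + 1·1 + (-2)·1; 1·1 + 4·1 + (-2)·1; (-2)·1 + (-2)·1 + 5·1) = (4, 3, 1)
w2 = Sw1 = (5·4 + 1·3 + (-2)·1; 1·4 + 4·3 + (-2)·1; (-2)·4 + (-2)·3 + 5·1) = (21, 14, -9)
Sw2 = (137, 95, -115)
w2·Sw2 = 21·137 + 14·95 + (-9)·(-115) = 5242; w2·w2 = 21·21 + 14·14 + (-9)·(-9) = 718
λ ≈ 5242/718 = 7.30084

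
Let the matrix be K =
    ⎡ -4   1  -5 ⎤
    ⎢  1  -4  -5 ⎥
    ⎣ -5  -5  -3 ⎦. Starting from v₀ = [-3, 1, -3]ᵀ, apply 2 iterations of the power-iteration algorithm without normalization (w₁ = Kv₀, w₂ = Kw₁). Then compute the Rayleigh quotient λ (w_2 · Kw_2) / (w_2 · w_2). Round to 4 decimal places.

λ ≈ -9.7846

w1 = Kv₀ = ((-4)·(-3) + 1·1 + (-5)·(-3); 1·(-3) + (-4)·1 + (-5)·(-3); (-5)·(-3) + (-5)·1 + (-3)·(-3)) = (28, 8, 19)
w2 = Kw1 = ((-4)·28 + 1·8 + (-5)·19; 1·28 + (-4)·8 + (-5)·19; (-5)·28 + (-5)·8 + (-3)·19) = (-199, -99, -237)
Kw2 = (1882, 1382, 2201)
w2·Kw2 = (-199)·1882 + (-99)·1382 + (-237)·2201 = -1032973; w2·w2 = (-199)·(-199) + (-99)·(-99) + (-237)·(-237) = 105571
λ ≈ -1032973/105571 = -9.7846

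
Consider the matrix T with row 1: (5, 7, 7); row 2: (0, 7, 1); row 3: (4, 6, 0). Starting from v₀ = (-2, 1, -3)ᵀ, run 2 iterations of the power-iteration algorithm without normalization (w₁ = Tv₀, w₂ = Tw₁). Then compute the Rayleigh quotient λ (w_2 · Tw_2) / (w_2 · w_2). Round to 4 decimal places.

w1 = Tv₀ = (5·(-2) + 7·1 + 7·(-3); 0·(-2) + 7·1 + 1·(-3); 4·(-2) + 6·1 + 0·(-3)) = (-24, 4, -2)
w2 = Tw1 = (5·(-24) + 7·4 + 7·(-2); 0·(-24) + 7·4 + 1·(-2); 4·(-24) + 6·4 + 0·(-2)) = (-106, 26, -72)
Tw2 = (-852, 110, -268)
w2·Tw2 = (-106)·(-852) + 26·110 + (-72)·(-268) = 112468; w2·w2 = (-106)·(-106) + 26·26 + (-72)·(-72) = 17096
λ ≈ 112468/17096 = 6.5786

6.5786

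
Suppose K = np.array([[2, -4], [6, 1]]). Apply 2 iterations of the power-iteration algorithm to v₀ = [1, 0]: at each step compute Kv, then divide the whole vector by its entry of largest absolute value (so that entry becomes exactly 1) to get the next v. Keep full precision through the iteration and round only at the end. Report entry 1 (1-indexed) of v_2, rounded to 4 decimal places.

Kv0 = (2.00000, 6.00000); divide by 6.00000 → v1 = (0.33333, 1.00000)
Kv1 = (-3.33333, 3.00000); divide by -3.33333 → v2 = (1.00000, -0.90000)
Requested entry of v2: -20/-20 = 1.0000

1.0000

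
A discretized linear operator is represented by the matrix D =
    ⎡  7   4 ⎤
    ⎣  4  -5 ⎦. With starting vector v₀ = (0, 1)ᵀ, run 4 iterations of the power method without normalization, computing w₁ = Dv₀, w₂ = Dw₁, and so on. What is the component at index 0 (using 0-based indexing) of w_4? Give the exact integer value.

w1 = Dv₀ = (7·0 + 4·1; 4·0 + (-5)·1) = (4, -5)
w2 = Dw1 = (7·4 + 4·(-5); 4·4 + (-5)·(-5)) = (8, 41)
w3 = Dw2 = (220, -173)
w4 = Dw3 = (848, 1745)
The requested component of w4 is 848.

848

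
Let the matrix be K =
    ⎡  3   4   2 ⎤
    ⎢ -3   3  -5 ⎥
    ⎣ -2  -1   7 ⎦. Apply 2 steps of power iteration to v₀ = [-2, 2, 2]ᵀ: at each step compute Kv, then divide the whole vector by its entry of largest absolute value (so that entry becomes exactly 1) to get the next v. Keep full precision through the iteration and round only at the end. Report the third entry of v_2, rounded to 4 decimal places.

1.0000

Kv0 = (6.00000, 2.00000, 16.00000); divide by 16.00000 → v1 = (0.37500, 0.12500, 1.00000)
Kv1 = (3.62500, -5.75000, 6.12500); divide by 6.12500 → v2 = (0.59184, -0.93878, 1.00000)
Requested entry of v2: 98/98 = 1.0000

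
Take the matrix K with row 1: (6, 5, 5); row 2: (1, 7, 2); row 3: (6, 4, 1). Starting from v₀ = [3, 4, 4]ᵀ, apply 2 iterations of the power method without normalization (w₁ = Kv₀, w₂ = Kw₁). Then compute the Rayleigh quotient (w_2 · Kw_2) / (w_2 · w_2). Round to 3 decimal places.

λ ≈ 12.201

w1 = Kv₀ = (6·3 + 5·4 + 5·4; 1·3 + 7·4 + 2·4; 6·3 + 4·4 + 1·4) = (58, 39, 38)
w2 = Kw1 = (6·58 + 5·39 + 5·38; 1·58 + 7·39 + 2·38; 6·58 + 4·39 + 1·38) = (733, 407, 542)
Kw2 = (9143, 4666, 6568)
w2·Kw2 = 733·9143 + 407·4666 + 542·6568 = 12160737; w2·w2 = 733·733 + 407·407 + 542·542 = 996702
λ ≈ 12160737/996702 = 12.201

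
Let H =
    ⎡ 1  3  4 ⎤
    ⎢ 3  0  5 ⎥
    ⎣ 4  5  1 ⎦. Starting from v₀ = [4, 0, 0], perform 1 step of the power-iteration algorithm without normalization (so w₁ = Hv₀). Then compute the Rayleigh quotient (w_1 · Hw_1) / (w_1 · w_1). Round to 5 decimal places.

w1 = Hv₀ = (4, 12, 16)
Hw1 = (104, 92, 92)
w1·Hw1 = 4·104 + 12·92 + 16·92 = 2992; w1·w1 = 4·4 + 12·12 + 16·16 = 416
λ ≈ 2992/416 = 7.19231

λ ≈ 7.19231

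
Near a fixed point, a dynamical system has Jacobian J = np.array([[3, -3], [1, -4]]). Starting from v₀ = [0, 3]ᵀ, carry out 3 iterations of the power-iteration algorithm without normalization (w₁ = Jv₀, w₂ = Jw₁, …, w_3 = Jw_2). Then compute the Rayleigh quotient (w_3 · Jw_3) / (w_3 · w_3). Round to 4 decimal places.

w1 = Jv₀ = (3·0 + (-3)·3; 1·0 + (-4)·3) = (-9, -12)
w2 = Jw1 = (3·(-9) + (-3)·(-12); 1·(-9) + (-4)·(-12)) = (9, 39)
w3 = Jw2 = (-90, -147)
Jw3 = (171, 498)
w3·Jw3 = (-90)·171 + (-147)·498 = -88596; w3·w3 = (-90)·(-90) + (-147)·(-147) = 29709
λ ≈ -88596/29709 = -2.9821

-2.9821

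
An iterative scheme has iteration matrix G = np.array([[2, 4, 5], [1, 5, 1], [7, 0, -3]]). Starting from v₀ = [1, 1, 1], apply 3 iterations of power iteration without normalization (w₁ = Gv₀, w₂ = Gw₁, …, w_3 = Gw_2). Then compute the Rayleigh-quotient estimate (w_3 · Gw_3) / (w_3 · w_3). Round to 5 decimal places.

w1 = Gv₀ = (11, 7, 4)
w2 = Gw1 = (70, 50, 65)
w3 = Gw2 = (665, 385, 295)
Gw3 = (4345, 2885, 3770)
w3·Gw3 = 665·4345 + 385·2885 + 295·3770 = 5112300; w3·w3 = 665·665 + 385·385 + 295·295 = 677475
λ ≈ 5112300/677475 = 7.54611

λ ≈ 7.54611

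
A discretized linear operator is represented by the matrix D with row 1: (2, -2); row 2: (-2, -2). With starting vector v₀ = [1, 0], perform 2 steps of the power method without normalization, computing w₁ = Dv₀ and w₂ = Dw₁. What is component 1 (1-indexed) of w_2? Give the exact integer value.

w1 = Dv₀ = (2, -2)
w2 = Dw1 = (8, 0)
The requested component of w2 is 8.

8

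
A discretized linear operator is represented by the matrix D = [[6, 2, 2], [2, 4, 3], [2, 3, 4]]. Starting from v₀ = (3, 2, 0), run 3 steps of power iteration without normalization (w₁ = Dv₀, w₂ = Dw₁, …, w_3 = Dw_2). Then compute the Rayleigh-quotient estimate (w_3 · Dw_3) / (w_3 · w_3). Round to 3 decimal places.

λ ≈ 9.368

w1 = Dv₀ = (6·3 + 2·2 + 2·0; 2·3 + 4·2 + 3·0; 2·3 + 3·2 + 4·0) = (22, 14, 12)
w2 = Dw1 = (6·22 + 2·14 + 2·12; 2·22 + 4·14 + 3·12; 2·22 + 3·14 + 4·12) = (184, 136, 134)
w3 = Dw2 = (1644, 1314, 1312)
Dw3 = (15116, 12480, 12478)
w3·Dw3 = 1644·15116 + 1314·12480 + 1312·12478 = 57620560; w3·w3 = 1644·1644 + 1314·1314 + 1312·1312 = 6150676
λ ≈ 57620560/6150676 = 9.368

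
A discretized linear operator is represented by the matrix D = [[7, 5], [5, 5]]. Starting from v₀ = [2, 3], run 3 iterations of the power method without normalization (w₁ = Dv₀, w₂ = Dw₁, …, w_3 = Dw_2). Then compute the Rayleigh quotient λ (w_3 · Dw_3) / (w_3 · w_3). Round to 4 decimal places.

11.0990

w1 = Dv₀ = (29, 25)
w2 = Dw1 = (328, 270)
w3 = Dw2 = (3646, 2990)
Dw3 = (40472, 33180)
w3·Dw3 = 3646·40472 + 2990·33180 = 246769112; w3·w3 = 3646·3646 + 2990·2990 = 22233416
λ ≈ 246769112/22233416 = 11.0990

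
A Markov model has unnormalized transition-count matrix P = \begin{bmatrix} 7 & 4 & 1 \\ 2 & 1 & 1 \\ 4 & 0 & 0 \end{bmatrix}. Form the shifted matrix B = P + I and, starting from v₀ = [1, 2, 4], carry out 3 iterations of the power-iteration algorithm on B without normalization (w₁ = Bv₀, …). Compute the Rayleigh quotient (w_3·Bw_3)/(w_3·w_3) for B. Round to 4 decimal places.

μ ≈ 9.7354

B = P + I has rows (8, 4, 1); (2, 2, 1); (4, 0, 1)
w1 = Bv₀ = (20, 10, 8)
w2 = Bw1 = (208, 68, 88)
w3 = Bw2 = (2024, 640, 920)
Bw3 = (19672, 6248, 9016)
w3·Bw3 = 52109568; w3·w3 = 5352576; μ ≈ 52109568/5352576 = 9.7354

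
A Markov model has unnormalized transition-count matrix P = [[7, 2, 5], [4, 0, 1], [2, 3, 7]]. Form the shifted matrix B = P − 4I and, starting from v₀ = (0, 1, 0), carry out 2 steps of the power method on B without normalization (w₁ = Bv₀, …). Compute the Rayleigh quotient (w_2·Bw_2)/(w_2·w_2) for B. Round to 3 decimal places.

μ ≈ -0.112

B = P − 4I has rows (3, 2, 5); (4, -4, 1); (2, 3, 3)
w1 = Bv₀ = (2, -4, 3)
w2 = Bw1 = (13, 27, 1)
Bw2 = (98, -55, 110)
w2·Bw2 = -101; w2·w2 = 899; μ ≈ -101/899 = -0.112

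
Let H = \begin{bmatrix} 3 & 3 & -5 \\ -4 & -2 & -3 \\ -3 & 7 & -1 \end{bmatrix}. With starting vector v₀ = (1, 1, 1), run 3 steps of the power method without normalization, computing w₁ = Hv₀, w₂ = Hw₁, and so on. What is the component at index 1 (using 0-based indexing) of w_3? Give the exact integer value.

353

w1 = Hv₀ = (1, -9, 3)
w2 = Hw1 = (-39, 5, -69)
w3 = Hw2 = (243, 353, 221)
The requested component of w3 is 353.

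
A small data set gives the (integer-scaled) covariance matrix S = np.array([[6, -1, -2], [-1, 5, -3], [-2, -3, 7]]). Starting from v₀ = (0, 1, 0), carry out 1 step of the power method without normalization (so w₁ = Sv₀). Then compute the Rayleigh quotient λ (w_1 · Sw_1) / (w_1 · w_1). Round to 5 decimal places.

λ ≈ 8.05714

w1 = Sv₀ = (-1, 5, -3)
Sw1 = (-5, 35, -34)
w1·Sw1 = (-1)·(-5) + 5·35 + (-3)·(-34) = 282; w1·w1 = (-1)·(-1) + 5·5 + (-3)·(-3) = 35
λ ≈ 282/35 = 8.05714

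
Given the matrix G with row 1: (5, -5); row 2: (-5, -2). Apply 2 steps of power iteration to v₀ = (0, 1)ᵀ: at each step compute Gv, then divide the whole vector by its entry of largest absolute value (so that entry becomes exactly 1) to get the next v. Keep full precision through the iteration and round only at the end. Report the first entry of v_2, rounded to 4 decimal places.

-0.5172

Gv0 = (-5.00000, -2.00000); divide by -5.00000 → v1 = (1.00000, 0.40000)
Gv1 = (3.00000, -5.80000); divide by -5.80000 → v2 = (-0.51724, 1.00000)
Requested entry of v2: -15/29 = -0.5172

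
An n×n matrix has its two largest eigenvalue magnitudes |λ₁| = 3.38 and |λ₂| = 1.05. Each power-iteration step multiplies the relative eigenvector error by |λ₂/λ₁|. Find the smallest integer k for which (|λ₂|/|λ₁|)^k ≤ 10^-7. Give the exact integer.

14

|λ₂/λ₁| = 1.05/3.38 = 0.31065
Need k ≥ ln(10^-7) / ln(0.31065) = -16.1181 / -1.1691 ≈ 13.787
Smallest integer k satisfying the bound: 14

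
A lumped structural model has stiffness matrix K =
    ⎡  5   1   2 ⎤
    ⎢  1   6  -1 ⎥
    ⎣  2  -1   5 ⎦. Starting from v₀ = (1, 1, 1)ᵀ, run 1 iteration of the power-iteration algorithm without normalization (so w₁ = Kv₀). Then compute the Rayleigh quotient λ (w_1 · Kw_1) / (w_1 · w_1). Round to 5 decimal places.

w1 = Kv₀ = (5·1 + 1·1 + 2·1; 1·1 + 6·1 + (-1)·1; 2·1 + (-1)·1 + 5·1) = (8, 6, 6)
Kw1 = (58, 38, 40)
w1·Kw1 = 8·58 + 6·38 + 6·40 = 932; w1·w1 = 8·8 + 6·6 + 6·6 = 136
λ ≈ 932/136 = 6.85294

λ ≈ 6.85294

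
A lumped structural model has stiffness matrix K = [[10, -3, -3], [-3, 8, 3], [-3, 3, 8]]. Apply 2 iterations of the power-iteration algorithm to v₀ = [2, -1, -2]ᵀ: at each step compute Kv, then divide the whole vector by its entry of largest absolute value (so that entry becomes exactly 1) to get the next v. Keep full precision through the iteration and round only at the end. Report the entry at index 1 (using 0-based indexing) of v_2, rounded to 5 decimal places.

Kv0 = (29.000000, -20.000000, -25.000000); divide by 29.000000 → v1 = (1.000000, -0.689655, -0.862069)
Kv1 = (14.655172, -11.103448, -11.965517); divide by 14.655172 → v2 = (1.000000, -0.757647, -0.816471)
Requested entry of v2: -322/425 = -0.75765

-0.75765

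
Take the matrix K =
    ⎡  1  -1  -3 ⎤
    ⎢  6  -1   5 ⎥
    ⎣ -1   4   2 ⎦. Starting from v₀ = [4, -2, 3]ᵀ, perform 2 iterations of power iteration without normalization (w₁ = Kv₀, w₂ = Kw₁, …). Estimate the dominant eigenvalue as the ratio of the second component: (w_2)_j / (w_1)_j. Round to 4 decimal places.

-2.1707

w1 = Kv₀ = (-3, 41, -6)
w2 = Kw1 = (-26, -89, 155)
Ratio at component: -89 / 41 = -2.1707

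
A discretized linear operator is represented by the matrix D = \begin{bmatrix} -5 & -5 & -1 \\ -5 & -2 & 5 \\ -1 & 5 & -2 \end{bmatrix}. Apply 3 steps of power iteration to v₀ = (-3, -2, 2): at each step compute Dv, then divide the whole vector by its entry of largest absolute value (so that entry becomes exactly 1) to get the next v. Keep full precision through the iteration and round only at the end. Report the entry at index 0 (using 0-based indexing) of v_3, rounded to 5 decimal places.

0.92565

Dv0 = (23.000000, 29.000000, -11.000000); divide by 29.000000 → v1 = (0.793103, 1.000000, -0.379310)
Dv1 = (-8.586207, -7.862069, 4.965517); divide by -8.586207 → v2 = (1.000000, 0.915663, -0.578313)
Dv2 = (-9.000000, -9.722892, 4.734940); divide by -9.722892 → v3 = (0.925651, 1.000000, -0.486989)
Requested entry of v3: 2241/2421 = 0.92565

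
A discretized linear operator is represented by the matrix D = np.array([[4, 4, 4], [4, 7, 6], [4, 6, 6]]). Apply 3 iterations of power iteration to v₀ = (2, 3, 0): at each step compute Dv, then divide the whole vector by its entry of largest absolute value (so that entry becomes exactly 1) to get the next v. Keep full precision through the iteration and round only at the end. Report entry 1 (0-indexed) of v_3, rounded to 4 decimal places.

Dv0 = (20.00000, 29.00000, 26.00000); divide by 29.00000 → v1 = (0.68966, 1.00000, 0.89655)
Dv1 = (10.34483, 15.13793, 14.13793); divide by 15.13793 → v2 = (0.68337, 1.00000, 0.93394)
Dv2 = (10.46925, 15.33713, 14.33713); divide by 15.33713 → v3 = (0.68261, 1.00000, 0.93480)
Requested entry of v3: 6733/6733 = 1.0000

1.0000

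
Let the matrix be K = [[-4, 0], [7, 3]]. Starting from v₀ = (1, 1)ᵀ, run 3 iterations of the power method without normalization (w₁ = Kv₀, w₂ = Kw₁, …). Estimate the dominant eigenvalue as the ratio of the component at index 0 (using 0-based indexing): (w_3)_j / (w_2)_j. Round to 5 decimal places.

w1 = Kv₀ = ((-4)·1 + 0·1; 7·1 + 3·1) = (-4, 10)
w2 = Kw1 = ((-4)·(-4) + 0·10; 7·(-4) + 3·10) = (16, 2)
w3 = Kw2 = (-64, 118)
Ratio at component: -64 / 16 = -4.00000

λ ≈ -4.00000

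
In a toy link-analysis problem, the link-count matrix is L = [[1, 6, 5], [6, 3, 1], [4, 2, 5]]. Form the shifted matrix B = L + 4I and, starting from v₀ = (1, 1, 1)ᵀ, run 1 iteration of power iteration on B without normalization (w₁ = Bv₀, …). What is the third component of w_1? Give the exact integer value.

B = L + 4I has rows (5, 6, 5); (6, 7, 1); (4, 2, 9)
w1 = Bv₀ = (5·1 + 6·1 + 5·1; 6·1 + 7·1 + 1·1; 4·1 + 2·1 + 9·1) = (16, 14, 15)
Requested component of w1: 15

15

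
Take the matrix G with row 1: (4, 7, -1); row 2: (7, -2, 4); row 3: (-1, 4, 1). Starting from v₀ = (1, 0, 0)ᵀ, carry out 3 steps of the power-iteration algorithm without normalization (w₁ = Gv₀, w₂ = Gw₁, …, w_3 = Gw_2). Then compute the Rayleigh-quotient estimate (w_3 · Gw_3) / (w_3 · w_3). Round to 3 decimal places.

w1 = Gv₀ = (4·1 + 7·0 + (-1)·0; 7·1 + (-2)·0 + 4·0; (-1)·1 + 4·0 + 1·0) = (4, 7, -1)
w2 = Gw1 = (4·4 + 7·7 + (-1)·(-1); 7·4 + (-2)·7 + 4·(-1); (-1)·4 + 4·7 + 1·(-1)) = (66, 10, 23)
w3 = Gw2 = (311, 534, -3)
Gw3 = (4985, 1097, 1822)
w3·Gw3 = 311·4985 + 534·1097 + (-3)·1822 = 2130667; w3·w3 = 311·311 + 534·534 + (-3)·(-3) = 381886
λ ≈ 2130667/381886 = 5.579

5.579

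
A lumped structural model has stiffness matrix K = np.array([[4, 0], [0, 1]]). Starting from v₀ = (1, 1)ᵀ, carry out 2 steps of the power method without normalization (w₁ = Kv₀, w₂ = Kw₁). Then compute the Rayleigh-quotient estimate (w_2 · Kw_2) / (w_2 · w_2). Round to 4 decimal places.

λ ≈ 3.9883

w1 = Kv₀ = (4·1 + 0·1; 0·1 + 1·1) = (4, 1)
w2 = Kw1 = (4·4 + 0·1; 0·4 + 1·1) = (16, 1)
Kw2 = (64, 1)
w2·Kw2 = 16·64 + 1·1 = 1025; w2·w2 = 16·16 + 1·1 = 257
λ ≈ 1025/257 = 3.9883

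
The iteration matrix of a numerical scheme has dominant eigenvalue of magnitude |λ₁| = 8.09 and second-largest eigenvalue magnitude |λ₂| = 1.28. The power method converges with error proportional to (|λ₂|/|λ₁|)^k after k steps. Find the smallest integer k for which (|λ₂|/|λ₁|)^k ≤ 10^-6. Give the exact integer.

|λ₂/λ₁| = 1.28/8.09 = 0.15822
Need k ≥ ln(10^-6) / ln(0.15822) = -13.8155 / -1.8438 ≈ 7.493
Smallest integer k satisfying the bound: 8

8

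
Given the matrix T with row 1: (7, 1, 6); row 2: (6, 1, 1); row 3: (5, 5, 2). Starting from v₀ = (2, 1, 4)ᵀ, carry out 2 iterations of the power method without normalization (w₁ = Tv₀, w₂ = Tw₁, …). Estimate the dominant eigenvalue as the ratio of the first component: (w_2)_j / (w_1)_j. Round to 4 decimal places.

λ ≈ 10.9744

w1 = Tv₀ = (39, 17, 23)
w2 = Tw1 = (428, 274, 326)
Ratio at component: 428 / 39 = 10.9744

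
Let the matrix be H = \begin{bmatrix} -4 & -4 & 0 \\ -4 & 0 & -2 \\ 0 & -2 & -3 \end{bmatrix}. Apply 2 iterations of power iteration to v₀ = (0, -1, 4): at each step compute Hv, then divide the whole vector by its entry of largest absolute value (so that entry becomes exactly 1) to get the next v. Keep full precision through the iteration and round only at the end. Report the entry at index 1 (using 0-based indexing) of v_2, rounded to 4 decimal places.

Hv0 = (4.00000, -8.00000, -10.00000); divide by -10.00000 → v1 = (-0.40000, 0.80000, 1.00000)
Hv1 = (-1.60000, -0.40000, -4.60000); divide by -4.60000 → v2 = (0.34783, 0.08696, 1.00000)
Requested entry of v2: 4/46 = 0.0870

0.0870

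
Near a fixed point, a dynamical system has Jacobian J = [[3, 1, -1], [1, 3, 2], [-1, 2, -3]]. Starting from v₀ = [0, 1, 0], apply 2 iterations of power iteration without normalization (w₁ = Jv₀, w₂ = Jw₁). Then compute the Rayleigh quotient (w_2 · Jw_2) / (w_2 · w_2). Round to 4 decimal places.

3.2723

w1 = Jv₀ = (3·0 + 1·1 + (-1)·0; 1·0 + 3·1 + 2·0; (-1)·0 + 2·1 + (-3)·0) = (1, 3, 2)
w2 = Jw1 = (3·1 + 1·3 + (-1)·2; 1·1 + 3·3 + 2·2; (-1)·1 + 2·3 + (-3)·2) = (4, 14, -1)
Jw2 = (27, 44, 27)
w2·Jw2 = 4·27 + 14·44 + (-1)·27 = 697; w2·w2 = 4·4 + 14·14 + (-1)·(-1) = 213
λ ≈ 697/213 = 3.2723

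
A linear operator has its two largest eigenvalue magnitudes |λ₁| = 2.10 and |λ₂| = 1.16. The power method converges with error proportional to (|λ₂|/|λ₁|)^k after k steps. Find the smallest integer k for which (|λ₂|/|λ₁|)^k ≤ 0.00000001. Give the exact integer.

32

|λ₂/λ₁| = 1.16/2.10 = 0.55238
Need k ≥ ln(0.00000001) / ln(0.55238) = -18.4207 / -0.5935 ≈ 31.036
Smallest integer k satisfying the bound: 32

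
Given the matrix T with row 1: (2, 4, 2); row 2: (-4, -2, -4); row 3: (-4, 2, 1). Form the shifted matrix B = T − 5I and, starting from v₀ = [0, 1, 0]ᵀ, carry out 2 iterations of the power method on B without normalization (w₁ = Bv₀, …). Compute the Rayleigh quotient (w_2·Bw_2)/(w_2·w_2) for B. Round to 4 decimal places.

B = T − 5I has rows (-3, 4, 2); (-4, -7, -4); (-4, 2, -4)
w1 = Bv₀ = (4, -7, 2)
w2 = Bw1 = (-36, 25, -38)
Bw2 = (132, 121, 346)
w2·Bw2 = -14875; w2·w2 = 3365; μ ≈ -14875/3365 = -4.4205

μ ≈ -4.4205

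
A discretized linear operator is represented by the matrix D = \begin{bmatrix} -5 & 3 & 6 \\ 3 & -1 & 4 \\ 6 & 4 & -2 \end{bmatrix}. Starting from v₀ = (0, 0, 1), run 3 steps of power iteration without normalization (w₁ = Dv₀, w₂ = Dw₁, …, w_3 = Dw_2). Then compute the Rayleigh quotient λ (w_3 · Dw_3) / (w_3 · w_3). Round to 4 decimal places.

w1 = Dv₀ = ((-5)·0 + 3·0 + 6·1; 3·0 + (-1)·0 + 4·1; 6·0 + 4·0 + (-2)·1) = (6, 4, -2)
w2 = Dw1 = ((-5)·6 + 3·4 + 6·(-2); 3·6 + (-1)·4 + 4·(-2); 6·6 + 4·4 + (-2)·(-2)) = (-30, 6, 56)
w3 = Dw2 = (504, 128, -268)
Dw3 = (-3744, 312, 4072)
w3·Dw3 = 504·(-3744) + 128·312 + (-268)·4072 = -2938336; w3·w3 = 504·504 + 128·128 + (-268)·(-268) = 342224
λ ≈ -2938336/342224 = -8.5860

λ ≈ -8.5860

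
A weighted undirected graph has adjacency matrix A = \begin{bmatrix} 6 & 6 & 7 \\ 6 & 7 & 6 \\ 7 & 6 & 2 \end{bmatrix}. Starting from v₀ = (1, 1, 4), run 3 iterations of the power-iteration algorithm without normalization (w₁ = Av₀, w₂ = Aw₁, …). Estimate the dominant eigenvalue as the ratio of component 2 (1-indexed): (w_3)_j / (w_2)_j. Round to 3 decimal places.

w1 = Av₀ = (6·1 + 6·1 + 7·4; 6·1 + 7·1 + 6·4; 7·1 + 6·1 + 2·4) = (40, 37, 21)
w2 = Aw1 = (6·40 + 6·37 + 7·21; 6·40 + 7·37 + 6·21; 7·40 + 6·37 + 2·21) = (609, 625, 544)
w3 = Aw2 = (11212, 11293, 9101)
Ratio at component: 11293 / 625 = 18.069

18.069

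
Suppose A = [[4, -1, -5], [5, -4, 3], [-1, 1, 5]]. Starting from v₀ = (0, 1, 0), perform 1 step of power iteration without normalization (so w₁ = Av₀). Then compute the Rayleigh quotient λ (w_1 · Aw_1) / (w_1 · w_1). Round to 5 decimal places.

w1 = Av₀ = (4·0 + (-1)·1 + (-5)·0; 5·0 + (-4)·1 + 3·0; (-1)·0 + 1·1 + 5·0) = (-1, -4, 1)
Aw1 = (-5, 14, 2)
w1·Aw1 = (-1)·(-5) + (-4)·14 + 1·2 = -49; w1·w1 = (-1)·(-1) + (-4)·(-4) + 1·1 = 18
λ ≈ -49/18 = -2.72222

-2.72222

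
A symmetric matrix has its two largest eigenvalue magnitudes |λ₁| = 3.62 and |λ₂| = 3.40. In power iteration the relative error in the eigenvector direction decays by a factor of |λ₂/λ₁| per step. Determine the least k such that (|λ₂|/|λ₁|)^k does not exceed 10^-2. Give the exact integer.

74

|λ₂/λ₁| = 3.40/3.62 = 0.93923
Need k ≥ ln(10^-2) / ln(0.93923) = -4.6052 / -0.0627 ≈ 73.449
Smallest integer k satisfying the bound: 74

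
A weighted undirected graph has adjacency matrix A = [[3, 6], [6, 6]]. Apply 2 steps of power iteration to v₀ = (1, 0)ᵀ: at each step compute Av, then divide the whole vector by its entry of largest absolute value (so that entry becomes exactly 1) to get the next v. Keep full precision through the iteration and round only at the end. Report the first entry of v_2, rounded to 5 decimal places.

0.83333

Av0 = (3.000000, 6.000000); divide by 6.000000 → v1 = (0.500000, 1.000000)
Av1 = (7.500000, 9.000000); divide by 9.000000 → v2 = (0.833333, 1.000000)
Requested entry of v2: 45/54 = 0.83333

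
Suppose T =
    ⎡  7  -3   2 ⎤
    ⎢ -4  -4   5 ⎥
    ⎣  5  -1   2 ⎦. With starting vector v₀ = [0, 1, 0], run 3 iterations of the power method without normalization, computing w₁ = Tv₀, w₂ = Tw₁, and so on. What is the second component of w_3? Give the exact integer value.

w1 = Tv₀ = (-3, -4, -1)
w2 = Tw1 = (-11, 23, -13)
w3 = Tw2 = (-172, -113, -104)
The requested component of w3 is -113.

-113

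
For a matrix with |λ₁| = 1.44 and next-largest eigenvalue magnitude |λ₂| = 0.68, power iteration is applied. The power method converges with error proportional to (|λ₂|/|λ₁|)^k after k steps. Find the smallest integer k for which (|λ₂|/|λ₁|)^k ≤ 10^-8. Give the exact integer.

|λ₂/λ₁| = 0.68/1.44 = 0.47222
Need k ≥ ln(10^-8) / ln(0.47222) = -18.4207 / -0.7503 ≈ 24.551
Smallest integer k satisfying the bound: 25

25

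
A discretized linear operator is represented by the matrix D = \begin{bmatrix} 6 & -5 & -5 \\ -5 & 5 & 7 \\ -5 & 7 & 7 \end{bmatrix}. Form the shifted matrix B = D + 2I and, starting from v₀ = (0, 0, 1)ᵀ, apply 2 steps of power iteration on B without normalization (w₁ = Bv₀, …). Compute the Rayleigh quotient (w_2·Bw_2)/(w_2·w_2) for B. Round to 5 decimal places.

B = D + 2I has rows (8, -5, -5); (-5, 7, 7); (-5, 7, 9)
w1 = Bv₀ = (8·0 + (-5)·0 + (-5)·1; (-5)·0 + 7·0 + 7·1; (-5)·0 + 7·0 + 9·1) = (-5, 7, 9)
w2 = Bw1 = (8·(-5) + (-5)·7 + (-5)·9; (-5)·(-5) + 7·7 + 7·9; (-5)·(-5) + 7·7 + 9·9) = (-120, 137, 155)
Bw2 = (-2420, 2644, 2954)
w2·Bw2 = 1110498; w2·w2 = 57194; μ ≈ 1110498/57194 = 19.41634

μ ≈ 19.41634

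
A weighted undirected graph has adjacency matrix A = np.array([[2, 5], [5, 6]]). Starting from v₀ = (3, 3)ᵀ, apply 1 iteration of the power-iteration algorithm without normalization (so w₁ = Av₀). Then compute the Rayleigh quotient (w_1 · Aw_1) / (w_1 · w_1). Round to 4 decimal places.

w1 = Av₀ = (21, 33)
Aw1 = (207, 303)
w1·Aw1 = 21·207 + 33·303 = 14346; w1·w1 = 21·21 + 33·33 = 1530
λ ≈ 14346/1530 = 9.3765

9.3765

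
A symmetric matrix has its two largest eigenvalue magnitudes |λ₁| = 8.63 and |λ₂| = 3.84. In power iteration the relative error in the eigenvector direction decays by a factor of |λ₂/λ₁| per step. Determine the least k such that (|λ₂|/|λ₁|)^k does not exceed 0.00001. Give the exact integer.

15

|λ₂/λ₁| = 3.84/8.63 = 0.44496
Need k ≥ ln(0.00001) / ln(0.44496) = -11.5129 / -0.8098 ≈ 14.217
Smallest integer k satisfying the bound: 15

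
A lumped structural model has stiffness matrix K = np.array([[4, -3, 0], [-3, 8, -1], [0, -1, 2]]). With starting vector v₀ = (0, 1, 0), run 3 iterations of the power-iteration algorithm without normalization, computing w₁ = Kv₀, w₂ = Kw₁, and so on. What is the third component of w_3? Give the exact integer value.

w1 = Kv₀ = (4·0 + (-3)·1 + 0·0; (-3)·0 + 8·1 + (-1)·0; 0·0 + (-1)·1 + 2·0) = (-3, 8, -1)
w2 = Kw1 = (4·(-3) + (-3)·8 + 0·(-1); (-3)·(-3) + 8·8 + (-1)·(-1); 0·(-3) + (-1)·8 + 2·(-1)) = (-36, 74, -10)
w3 = Kw2 = (-366, 710, -94)
The requested component of w3 is -94.

-94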